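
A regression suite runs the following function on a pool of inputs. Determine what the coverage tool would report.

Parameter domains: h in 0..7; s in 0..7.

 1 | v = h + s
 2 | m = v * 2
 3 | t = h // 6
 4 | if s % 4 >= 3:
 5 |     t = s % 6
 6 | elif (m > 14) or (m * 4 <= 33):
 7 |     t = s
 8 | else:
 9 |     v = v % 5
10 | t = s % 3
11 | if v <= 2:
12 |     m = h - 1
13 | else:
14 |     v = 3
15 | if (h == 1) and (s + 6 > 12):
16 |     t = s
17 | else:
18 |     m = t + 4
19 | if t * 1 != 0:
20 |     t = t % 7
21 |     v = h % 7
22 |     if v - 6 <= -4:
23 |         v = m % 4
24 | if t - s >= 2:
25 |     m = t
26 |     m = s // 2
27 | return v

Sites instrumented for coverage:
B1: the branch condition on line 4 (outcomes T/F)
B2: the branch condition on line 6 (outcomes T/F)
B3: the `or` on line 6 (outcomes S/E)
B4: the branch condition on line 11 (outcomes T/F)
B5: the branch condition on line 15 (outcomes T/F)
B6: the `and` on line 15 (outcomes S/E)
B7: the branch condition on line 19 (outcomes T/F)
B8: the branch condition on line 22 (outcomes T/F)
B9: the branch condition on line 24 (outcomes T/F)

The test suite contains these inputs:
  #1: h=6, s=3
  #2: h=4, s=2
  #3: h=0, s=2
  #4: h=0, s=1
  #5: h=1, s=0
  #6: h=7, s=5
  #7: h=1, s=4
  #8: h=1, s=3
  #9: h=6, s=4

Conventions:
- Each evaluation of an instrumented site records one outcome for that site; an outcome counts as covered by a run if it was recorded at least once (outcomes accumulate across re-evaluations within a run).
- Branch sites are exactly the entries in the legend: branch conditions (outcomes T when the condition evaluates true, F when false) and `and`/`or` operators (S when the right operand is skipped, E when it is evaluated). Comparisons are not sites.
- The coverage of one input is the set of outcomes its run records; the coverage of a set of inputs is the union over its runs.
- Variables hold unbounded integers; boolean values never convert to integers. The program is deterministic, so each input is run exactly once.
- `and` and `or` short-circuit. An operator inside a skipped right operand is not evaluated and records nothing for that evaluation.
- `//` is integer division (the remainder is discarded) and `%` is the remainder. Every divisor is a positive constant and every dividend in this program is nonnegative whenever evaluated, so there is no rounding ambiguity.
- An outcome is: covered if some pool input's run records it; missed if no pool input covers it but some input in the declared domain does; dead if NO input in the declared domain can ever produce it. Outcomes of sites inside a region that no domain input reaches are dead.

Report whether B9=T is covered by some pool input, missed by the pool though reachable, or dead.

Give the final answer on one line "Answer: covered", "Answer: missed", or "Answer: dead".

no pool input records B9=T
checking all 64 inputs in the declared domain: B9=T is never recorded -> dead

Answer: dead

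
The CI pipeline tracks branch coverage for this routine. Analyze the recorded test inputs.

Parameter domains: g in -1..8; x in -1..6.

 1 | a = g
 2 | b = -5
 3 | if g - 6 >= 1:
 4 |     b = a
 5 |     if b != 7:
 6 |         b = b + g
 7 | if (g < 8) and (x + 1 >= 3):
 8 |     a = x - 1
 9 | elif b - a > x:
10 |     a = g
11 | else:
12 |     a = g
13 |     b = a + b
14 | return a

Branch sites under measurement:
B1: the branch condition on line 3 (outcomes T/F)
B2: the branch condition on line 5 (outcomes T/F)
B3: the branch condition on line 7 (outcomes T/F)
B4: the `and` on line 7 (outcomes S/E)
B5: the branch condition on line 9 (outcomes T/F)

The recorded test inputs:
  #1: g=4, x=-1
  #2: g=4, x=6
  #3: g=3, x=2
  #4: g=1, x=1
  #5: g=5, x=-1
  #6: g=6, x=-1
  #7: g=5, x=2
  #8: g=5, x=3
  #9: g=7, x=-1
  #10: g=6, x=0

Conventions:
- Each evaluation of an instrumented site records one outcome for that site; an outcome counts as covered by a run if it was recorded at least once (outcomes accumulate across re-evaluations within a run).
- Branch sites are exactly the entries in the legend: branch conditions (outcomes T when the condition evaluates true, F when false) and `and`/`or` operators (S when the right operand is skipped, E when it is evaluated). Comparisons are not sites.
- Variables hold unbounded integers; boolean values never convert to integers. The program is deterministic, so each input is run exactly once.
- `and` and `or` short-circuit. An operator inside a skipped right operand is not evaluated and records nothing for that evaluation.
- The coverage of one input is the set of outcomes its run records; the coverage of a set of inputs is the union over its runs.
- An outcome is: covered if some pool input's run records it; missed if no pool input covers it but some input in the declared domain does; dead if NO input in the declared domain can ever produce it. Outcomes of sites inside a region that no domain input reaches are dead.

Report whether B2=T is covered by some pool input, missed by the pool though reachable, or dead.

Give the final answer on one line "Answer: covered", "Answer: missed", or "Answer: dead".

no pool input records B2=T
but domain input (g=8, x=-1) does record it -> reachable, so missed

Answer: missed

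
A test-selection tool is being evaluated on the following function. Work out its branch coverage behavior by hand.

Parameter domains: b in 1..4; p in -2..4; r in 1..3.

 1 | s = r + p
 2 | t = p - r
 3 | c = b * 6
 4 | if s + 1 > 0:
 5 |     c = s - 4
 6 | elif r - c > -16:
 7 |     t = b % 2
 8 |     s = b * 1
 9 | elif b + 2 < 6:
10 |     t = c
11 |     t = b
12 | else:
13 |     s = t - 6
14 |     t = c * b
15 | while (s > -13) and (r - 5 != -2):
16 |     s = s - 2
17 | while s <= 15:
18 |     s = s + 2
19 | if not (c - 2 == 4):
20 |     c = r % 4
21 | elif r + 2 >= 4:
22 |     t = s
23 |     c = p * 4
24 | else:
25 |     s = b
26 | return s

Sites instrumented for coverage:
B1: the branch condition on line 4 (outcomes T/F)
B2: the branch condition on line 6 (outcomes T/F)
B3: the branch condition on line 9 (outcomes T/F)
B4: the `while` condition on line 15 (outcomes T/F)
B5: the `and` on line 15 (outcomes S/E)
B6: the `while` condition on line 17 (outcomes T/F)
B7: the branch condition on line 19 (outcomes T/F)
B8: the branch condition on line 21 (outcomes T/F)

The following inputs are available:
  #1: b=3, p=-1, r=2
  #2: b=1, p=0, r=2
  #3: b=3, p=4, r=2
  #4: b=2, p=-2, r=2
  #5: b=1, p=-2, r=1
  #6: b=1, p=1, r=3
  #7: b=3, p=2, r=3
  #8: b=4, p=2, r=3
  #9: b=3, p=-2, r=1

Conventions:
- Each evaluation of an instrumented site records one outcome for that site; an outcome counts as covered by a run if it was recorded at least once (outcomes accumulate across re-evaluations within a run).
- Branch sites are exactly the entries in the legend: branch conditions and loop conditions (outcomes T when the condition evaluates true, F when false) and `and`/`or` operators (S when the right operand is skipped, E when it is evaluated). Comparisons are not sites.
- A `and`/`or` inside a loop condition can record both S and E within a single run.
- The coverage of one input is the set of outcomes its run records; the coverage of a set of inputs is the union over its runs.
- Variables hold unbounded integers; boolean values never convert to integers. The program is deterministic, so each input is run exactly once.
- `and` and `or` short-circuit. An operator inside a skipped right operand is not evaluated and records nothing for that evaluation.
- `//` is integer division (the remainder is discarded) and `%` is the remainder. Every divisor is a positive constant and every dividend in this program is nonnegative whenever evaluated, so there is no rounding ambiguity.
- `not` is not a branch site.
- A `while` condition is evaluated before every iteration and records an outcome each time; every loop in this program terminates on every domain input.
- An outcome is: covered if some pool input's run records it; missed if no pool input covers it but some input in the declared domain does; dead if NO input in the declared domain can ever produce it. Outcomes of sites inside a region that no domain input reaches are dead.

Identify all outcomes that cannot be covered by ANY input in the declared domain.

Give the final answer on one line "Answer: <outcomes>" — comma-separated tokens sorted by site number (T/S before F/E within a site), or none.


checking every outcome against all 84 domain inputs:
  B8=T: no domain input ever produces it -> dead
  reachable outcomes have witnesses, e.g. B1=T (e.g. b=1, p=-2, r=2), B1=F (e.g. b=1, p=-2, r=1), B2=T (e.g. b=1, p=-2, r=1), B2=F (e.g. b=3, p=-2, r=1)
Answer: B8=T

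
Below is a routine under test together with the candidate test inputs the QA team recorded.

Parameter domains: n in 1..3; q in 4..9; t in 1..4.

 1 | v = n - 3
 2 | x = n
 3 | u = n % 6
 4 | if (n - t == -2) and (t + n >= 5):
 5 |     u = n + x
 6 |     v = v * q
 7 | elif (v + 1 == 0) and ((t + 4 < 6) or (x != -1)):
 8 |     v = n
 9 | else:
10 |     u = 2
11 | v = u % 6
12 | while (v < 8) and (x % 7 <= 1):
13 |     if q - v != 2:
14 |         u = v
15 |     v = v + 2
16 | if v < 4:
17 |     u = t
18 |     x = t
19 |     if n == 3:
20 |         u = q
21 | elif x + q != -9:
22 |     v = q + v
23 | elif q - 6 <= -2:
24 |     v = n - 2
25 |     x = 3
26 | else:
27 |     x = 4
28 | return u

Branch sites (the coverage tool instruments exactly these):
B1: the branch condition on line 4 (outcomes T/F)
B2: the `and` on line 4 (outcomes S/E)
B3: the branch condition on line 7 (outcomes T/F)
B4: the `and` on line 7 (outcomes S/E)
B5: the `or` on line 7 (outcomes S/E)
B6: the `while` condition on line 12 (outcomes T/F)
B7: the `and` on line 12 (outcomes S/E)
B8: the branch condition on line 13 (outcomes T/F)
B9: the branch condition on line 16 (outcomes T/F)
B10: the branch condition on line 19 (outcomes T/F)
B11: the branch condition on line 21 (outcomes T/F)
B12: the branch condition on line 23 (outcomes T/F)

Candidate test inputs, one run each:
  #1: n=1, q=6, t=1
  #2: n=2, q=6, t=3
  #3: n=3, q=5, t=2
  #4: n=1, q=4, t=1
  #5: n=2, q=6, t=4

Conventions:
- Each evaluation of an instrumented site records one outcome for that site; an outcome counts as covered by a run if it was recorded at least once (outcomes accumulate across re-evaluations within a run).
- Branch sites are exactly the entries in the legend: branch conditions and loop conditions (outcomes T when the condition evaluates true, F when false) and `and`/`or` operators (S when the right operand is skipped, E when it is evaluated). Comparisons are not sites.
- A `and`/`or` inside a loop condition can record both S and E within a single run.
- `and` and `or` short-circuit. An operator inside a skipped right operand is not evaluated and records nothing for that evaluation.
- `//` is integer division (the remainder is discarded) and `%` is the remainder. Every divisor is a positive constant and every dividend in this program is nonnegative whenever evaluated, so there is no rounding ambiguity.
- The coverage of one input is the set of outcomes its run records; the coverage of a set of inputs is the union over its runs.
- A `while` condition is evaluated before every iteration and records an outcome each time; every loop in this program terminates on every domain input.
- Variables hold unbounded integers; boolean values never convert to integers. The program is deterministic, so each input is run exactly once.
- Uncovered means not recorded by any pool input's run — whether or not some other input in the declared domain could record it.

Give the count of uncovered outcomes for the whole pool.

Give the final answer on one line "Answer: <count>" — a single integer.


run #1 (n=1, q=6, t=1) runs B2->S, B1->F, B4->S, B3->F, B7->E, B6->T, B8->T, B7->E, B6->T, B8->F, B7->E, B6->T, B8->T, B7->S, ...; records B1=F, B2=S, B3=F, B4=S, B6=T, B6=F, B7=S, B7=E, B8=T, B8=F, B9=F, B11=T
run #2 (n=2, q=6, t=3) runs B2->S, B1->F, B4->E, B5->E, B3->T, B7->E, B6->F, B9->T, B10->F; records B1=F, B2=S, B3=T, B4=E, B5=E, B6=F, B7=E, B9=T, B10=F
run #3 (n=3, q=5, t=2) runs B2->S, B1->F, B4->S, B3->F, B7->E, B6->F, B9->T, B10->T; records B1=F, B2=S, B3=F, B4=S, B6=F, B7=E, B9=T, B10=T
run #4 (n=1, q=4, t=1) runs B2->S, B1->F, B4->S, B3->F, B7->E, B6->T, B8->F, B7->E, B6->T, B8->T, B7->E, B6->T, B8->T, B7->S, ...; records B1=F, B2=S, B3=F, B4=S, B6=T, B6=F, B7=S, B7=E, B8=T, B8=F, B9=F, B11=T
run #5 (n=2, q=6, t=4) runs B2->E, B1->T, B7->E, B6->F, B9->F, B11->T; records B1=T, B2=E, B6=F, B7=E, B9=F, B11=T
union over the pool: B1=T, B1=F, B2=S, B2=E, B3=T, B3=F, B4=S, B4=E, B5=E, B6=T, B6=F, B7=S, B7=E, B8=T, B8=F, B9=T, B9=F, B10=T, B10=F, B11=T
uncovered (4 of 24): B5=S, B11=F, B12=T, B12=F
Answer: 4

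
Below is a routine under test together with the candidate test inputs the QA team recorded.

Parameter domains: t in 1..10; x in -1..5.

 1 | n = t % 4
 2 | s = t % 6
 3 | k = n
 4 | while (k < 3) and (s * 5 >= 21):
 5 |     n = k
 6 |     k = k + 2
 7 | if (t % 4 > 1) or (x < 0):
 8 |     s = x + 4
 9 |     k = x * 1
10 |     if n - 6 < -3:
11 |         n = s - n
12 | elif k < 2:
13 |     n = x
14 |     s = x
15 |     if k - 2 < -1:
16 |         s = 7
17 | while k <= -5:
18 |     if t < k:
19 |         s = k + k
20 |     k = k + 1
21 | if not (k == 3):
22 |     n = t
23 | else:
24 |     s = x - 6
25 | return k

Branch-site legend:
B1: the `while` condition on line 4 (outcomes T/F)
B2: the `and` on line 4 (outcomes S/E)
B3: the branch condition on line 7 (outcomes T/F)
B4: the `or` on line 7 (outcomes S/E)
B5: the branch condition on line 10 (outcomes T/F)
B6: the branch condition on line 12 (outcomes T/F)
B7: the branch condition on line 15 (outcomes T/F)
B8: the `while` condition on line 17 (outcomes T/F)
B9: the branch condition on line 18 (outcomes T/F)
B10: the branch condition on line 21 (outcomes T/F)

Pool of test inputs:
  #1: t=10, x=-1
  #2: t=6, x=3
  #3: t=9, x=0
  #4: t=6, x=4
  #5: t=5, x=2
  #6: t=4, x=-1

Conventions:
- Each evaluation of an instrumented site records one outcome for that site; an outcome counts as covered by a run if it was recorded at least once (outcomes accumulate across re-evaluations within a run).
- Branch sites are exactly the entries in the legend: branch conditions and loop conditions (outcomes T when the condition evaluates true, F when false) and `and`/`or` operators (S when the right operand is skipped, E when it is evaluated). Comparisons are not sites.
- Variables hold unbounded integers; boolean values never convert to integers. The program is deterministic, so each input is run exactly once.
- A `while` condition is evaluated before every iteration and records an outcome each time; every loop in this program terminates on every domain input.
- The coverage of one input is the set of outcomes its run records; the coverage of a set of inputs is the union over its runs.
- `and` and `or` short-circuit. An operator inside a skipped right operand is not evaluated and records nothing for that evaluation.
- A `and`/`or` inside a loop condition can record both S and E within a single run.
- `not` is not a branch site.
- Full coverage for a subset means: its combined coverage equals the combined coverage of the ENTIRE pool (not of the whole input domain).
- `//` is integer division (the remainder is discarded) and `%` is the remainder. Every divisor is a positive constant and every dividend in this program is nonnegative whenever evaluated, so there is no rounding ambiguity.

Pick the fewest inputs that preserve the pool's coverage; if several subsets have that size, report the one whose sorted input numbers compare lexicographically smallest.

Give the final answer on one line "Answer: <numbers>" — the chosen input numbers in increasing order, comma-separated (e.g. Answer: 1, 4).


#1 (t=10, x=-1) -> B2->E, B1->F, B4->S, B3->T, B5->T, B8->F, B10->T; covered: B1=F, B2=E, B3=T, B4=S, B5=T, B8=F, B10=T
#2 (t=6, x=3) -> B2->E, B1->F, B4->S, B3->T, B5->T, B8->F, B10->F; covered: B1=F, B2=E, B3=T, B4=S, B5=T, B8=F, B10=F
#3 (t=9, x=0) -> B2->E, B1->F, B4->E, B3->F, B6->T, B7->F, B8->F, B10->T; covered: B1=F, B2=E, B3=F, B4=E, B6=T, B7=F, B8=F, B10=T
#4 (t=6, x=4) -> B2->E, B1->F, B4->S, B3->T, B5->T, B8->F, B10->T; covered: B1=F, B2=E, B3=T, B4=S, B5=T, B8=F, B10=T
#5 (t=5, x=2) -> B2->E, B1->T, B2->S, B1->F, B4->E, B3->F, B6->F, B8->F, B10->F; covered: B1=T, B1=F, B2=S, B2=E, B3=F, B4=E, B6=F, B8=F, B10=F
#6 (t=4, x=-1) -> B2->E, B1->F, B4->E, B3->T, B5->T, B8->F, B10->T; covered: B1=F, B2=E, B3=T, B4=E, B5=T, B8=F, B10=T
the full pool covers 15 outcomes: B1=T, B1=F, B2=S, B2=E, B3=T, B3=F, B4=S, B4=E, B5=T, B6=T, B6=F, B7=F, B8=F, B10=T, B10=F
every size-1 subset falls short of the 15 outcomes (best: 9/15)
every size-2 subset falls short of the 15 outcomes (best: 13/15)
size 3: inputs {1, 3, 5} cover all 15 outcomes, and no lexicographically smaller subset of this size does
Answer: 1, 3, 5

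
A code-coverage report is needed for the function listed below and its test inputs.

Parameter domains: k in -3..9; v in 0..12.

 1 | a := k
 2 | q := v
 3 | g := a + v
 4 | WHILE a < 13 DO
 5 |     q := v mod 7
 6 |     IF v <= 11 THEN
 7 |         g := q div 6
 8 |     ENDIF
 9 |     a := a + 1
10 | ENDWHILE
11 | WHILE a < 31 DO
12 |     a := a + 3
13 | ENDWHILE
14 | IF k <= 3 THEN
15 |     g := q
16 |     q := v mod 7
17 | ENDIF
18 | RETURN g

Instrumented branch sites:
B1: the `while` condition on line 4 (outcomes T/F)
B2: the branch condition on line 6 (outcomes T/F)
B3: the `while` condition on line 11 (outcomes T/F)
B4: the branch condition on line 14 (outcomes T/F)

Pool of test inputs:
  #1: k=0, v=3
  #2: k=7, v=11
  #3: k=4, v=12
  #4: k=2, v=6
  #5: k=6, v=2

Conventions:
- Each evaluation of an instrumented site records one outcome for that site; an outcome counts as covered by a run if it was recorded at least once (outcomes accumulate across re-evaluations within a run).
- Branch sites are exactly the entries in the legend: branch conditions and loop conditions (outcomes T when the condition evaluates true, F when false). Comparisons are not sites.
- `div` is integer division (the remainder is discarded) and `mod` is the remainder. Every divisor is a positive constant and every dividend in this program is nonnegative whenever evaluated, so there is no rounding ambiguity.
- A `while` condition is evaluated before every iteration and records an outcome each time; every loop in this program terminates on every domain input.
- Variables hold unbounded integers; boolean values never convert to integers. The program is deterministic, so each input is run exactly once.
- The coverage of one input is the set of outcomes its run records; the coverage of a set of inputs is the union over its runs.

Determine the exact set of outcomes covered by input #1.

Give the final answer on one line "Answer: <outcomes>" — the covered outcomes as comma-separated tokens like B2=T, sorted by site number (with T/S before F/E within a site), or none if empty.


Running input #1 (k=0, v=3), event by event:
  B1->T, B2->T, B1->T, B2->T, B1->T, B2->T, B1->T, B2->T, B1->T, B2->T
  B1->T, B2->T, B1->T, B2->T, B1->T, B2->T, B1->T, B2->T, B1->T, B2->T
  B1->T, B2->T, B1->T, B2->T, B1->T, B2->T, B1->F, B3->T, B3->T, B3->T
  B3->T, B3->T, B3->T, B3->F, B4->T
collecting distinct outcomes: B1=T, B1=F, B2=T, B3=T, B3=F, B4=T
Answer: B1=T, B1=F, B2=T, B3=T, B3=F, B4=T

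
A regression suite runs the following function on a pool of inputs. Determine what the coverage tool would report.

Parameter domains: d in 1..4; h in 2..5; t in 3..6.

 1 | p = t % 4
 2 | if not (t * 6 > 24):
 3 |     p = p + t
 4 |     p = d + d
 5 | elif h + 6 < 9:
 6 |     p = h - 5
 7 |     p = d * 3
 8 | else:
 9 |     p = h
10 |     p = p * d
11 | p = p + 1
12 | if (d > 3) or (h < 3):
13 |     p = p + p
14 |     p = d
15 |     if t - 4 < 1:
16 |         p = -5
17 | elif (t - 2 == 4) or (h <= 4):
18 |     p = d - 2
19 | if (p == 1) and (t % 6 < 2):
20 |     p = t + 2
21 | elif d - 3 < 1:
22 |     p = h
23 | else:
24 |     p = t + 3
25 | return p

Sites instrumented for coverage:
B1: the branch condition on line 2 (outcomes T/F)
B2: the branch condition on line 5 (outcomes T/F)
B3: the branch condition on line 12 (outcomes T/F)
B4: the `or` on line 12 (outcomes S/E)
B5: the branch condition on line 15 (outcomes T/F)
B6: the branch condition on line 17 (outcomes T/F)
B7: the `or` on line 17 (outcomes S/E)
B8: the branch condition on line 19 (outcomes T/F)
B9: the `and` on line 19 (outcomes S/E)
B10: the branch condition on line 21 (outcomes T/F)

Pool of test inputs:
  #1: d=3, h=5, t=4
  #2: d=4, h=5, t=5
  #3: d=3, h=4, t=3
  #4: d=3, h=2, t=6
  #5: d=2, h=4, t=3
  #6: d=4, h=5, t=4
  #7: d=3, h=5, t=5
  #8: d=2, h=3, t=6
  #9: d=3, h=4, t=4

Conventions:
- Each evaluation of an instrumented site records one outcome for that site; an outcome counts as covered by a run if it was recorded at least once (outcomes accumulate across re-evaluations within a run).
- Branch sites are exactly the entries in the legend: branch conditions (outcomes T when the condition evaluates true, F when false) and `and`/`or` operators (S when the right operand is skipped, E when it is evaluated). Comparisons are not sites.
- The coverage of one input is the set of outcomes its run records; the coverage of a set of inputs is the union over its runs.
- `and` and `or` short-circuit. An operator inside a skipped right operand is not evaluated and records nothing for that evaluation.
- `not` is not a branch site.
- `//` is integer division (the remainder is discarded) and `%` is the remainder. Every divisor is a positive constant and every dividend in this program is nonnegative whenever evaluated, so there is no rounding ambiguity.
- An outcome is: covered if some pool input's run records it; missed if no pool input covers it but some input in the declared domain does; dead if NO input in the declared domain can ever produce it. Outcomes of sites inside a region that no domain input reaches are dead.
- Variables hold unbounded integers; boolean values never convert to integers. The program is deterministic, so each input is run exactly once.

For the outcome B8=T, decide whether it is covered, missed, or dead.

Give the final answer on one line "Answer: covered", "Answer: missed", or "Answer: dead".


no pool input records B8=T
but domain input (d=1, h=2, t=6) does record it -> reachable, so missed
Answer: missed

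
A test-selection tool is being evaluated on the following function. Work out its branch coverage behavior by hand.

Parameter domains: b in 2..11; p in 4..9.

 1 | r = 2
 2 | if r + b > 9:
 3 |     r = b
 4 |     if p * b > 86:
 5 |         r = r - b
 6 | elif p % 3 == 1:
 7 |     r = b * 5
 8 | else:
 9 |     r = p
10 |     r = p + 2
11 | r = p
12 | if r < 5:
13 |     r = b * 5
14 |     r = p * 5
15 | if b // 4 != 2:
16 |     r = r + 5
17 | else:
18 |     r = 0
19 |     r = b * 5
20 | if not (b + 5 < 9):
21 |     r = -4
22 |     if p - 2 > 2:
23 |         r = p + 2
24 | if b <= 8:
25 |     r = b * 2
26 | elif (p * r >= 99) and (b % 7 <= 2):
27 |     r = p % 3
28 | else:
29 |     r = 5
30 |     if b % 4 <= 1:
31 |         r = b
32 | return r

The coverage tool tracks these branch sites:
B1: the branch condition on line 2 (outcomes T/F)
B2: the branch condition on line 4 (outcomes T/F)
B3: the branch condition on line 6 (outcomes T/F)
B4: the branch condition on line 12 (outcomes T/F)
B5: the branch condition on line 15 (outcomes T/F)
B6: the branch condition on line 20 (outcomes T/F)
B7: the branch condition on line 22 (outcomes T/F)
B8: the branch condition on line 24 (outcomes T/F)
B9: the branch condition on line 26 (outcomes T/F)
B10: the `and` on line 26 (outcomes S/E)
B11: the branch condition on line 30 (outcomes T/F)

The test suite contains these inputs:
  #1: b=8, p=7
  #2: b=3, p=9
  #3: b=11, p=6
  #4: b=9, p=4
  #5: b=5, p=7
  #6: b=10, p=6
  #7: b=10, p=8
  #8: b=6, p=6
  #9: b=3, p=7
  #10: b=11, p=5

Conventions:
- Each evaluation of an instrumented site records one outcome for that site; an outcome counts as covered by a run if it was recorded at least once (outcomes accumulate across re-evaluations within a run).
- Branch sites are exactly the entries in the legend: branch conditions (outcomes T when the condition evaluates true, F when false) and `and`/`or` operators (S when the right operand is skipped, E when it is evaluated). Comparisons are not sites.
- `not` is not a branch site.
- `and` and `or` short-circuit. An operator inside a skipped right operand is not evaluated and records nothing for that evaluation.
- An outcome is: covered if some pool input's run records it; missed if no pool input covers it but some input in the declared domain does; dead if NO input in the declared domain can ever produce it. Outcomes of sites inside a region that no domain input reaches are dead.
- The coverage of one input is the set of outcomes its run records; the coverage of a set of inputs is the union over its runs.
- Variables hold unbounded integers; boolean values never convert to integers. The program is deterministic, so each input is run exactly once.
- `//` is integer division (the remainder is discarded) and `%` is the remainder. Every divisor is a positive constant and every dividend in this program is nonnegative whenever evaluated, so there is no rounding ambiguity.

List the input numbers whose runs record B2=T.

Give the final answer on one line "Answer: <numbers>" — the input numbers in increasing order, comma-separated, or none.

input #1 (b=8, p=7): never hits B2=T
input #2 (b=3, p=9): never hits B2=T
input #3 (b=11, p=6): never hits B2=T
input #4 (b=9, p=4): never hits B2=T
input #5 (b=5, p=7): never hits B2=T
input #6 (b=10, p=6): never hits B2=T
input #7 (b=10, p=8): never hits B2=T
input #8 (b=6, p=6): never hits B2=T
input #9 (b=3, p=7): never hits B2=T
input #10 (b=11, p=5): never hits B2=T

Answer: none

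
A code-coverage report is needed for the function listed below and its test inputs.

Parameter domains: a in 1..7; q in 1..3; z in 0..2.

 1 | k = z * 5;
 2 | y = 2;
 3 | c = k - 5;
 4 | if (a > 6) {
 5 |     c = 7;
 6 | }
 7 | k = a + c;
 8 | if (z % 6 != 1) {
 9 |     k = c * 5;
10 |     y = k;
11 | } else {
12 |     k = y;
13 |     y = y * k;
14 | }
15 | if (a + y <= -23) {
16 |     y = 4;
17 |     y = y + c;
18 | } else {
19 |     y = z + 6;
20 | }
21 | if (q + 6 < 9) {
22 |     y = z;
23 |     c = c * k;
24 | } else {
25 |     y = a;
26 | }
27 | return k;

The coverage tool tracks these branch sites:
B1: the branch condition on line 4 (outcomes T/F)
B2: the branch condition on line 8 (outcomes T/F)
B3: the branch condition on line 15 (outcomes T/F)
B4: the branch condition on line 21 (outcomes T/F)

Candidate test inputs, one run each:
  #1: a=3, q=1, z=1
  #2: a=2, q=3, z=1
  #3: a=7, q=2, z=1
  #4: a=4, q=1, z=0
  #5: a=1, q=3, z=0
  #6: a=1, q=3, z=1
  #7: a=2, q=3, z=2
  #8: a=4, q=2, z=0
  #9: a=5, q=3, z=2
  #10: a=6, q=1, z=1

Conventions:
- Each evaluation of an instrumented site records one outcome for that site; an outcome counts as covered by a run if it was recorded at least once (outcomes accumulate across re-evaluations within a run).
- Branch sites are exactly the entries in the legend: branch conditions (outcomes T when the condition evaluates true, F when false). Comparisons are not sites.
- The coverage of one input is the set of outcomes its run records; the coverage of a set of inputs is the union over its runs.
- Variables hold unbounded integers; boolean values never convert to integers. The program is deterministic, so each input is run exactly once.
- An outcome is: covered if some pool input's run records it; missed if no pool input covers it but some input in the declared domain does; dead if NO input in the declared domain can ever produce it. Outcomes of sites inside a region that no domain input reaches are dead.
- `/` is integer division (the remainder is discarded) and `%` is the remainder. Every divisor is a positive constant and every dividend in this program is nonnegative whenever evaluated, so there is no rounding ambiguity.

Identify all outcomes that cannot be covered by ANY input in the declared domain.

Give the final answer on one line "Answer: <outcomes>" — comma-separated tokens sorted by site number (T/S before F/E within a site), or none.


sweeping the full domain (63 inputs) for each outcome:
  reachable outcomes have witnesses, e.g. B1=T (e.g. a=7, q=1, z=0), B1=F (e.g. a=1, q=1, z=0), B2=T (e.g. a=1, q=1, z=0), B2=F (e.g. a=1, q=1, z=1)
Answer: none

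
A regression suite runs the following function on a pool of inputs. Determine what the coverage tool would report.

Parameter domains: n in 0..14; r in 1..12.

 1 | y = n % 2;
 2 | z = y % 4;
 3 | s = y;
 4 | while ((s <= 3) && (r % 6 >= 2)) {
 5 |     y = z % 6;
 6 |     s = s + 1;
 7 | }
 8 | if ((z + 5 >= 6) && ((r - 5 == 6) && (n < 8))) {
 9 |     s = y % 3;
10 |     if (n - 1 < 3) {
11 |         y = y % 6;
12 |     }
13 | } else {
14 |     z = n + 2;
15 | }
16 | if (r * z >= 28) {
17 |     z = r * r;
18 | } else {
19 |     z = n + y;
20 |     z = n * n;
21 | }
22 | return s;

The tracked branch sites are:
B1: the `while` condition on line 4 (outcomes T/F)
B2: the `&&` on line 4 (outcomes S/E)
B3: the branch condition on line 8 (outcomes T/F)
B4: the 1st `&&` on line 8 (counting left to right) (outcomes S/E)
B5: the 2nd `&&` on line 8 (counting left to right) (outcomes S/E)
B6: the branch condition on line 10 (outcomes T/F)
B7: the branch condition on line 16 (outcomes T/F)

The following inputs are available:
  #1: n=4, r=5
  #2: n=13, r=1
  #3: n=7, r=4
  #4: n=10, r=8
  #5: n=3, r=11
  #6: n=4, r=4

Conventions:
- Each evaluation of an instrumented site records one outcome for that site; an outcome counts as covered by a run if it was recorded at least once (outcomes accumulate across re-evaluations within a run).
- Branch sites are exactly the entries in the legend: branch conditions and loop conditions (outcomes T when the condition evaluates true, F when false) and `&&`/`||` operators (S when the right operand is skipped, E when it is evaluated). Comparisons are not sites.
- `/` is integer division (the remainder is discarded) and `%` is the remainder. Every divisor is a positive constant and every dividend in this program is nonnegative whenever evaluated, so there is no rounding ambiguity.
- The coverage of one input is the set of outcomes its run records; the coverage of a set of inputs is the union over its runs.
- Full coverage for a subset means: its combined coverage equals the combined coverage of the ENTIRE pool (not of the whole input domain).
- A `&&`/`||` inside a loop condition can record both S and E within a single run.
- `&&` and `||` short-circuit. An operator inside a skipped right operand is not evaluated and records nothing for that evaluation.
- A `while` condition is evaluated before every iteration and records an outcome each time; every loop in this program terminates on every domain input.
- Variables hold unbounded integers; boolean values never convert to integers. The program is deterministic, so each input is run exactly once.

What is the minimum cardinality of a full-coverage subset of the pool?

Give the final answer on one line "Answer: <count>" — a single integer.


run #1 (n=4, r=5) runs B2->E, B1->T, B2->E, B1->T, B2->E, B1->T, B2->E, B1->T, B2->S, B1->F, B4->S, B3->F, B7->T; records B1=T, B1=F, B2=S, B2=E, B3=F, B4=S, B7=T
run #2 (n=13, r=1) runs B2->E, B1->F, B4->E, B5->S, B3->F, B7->F; records B1=F, B2=E, B3=F, B4=E, B5=S, B7=F
run #3 (n=7, r=4) runs B2->E, B1->T, B2->E, B1->T, B2->E, B1->T, B2->S, B1->F, B4->E, B5->S, B3->F, B7->T; records B1=T, B1=F, B2=S, B2=E, B3=F, B4=E, B5=S, B7=T
run #4 (n=10, r=8) runs B2->E, B1->T, B2->E, B1->T, B2->E, B1->T, B2->E, B1->T, B2->S, B1->F, B4->S, B3->F, B7->T; records B1=T, B1=F, B2=S, B2=E, B3=F, B4=S, B7=T
run #5 (n=3, r=11) runs B2->E, B1->T, B2->E, B1->T, B2->E, B1->T, B2->S, B1->F, B4->E, B5->E, B3->T, B6->T, B7->F; records B1=T, B1=F, B2=S, B2=E, B3=T, B4=E, B5=E, B6=T, B7=F
run #6 (n=4, r=4) runs B2->E, B1->T, B2->E, B1->T, B2->E, B1->T, B2->E, B1->T, B2->S, B1->F, B4->S, B3->F, B7->F; records B1=T, B1=F, B2=S, B2=E, B3=F, B4=S, B7=F
union over all inputs: B1=T, B1=F, B2=S, B2=E, B3=T, B3=F, B4=S, B4=E, B5=S, B5=E, B6=T, B7=T, B7=F (13 outcomes)
no size-1 subset reaches all 13 outcomes (best union: 9/13)
no size-2 subset reaches all 13 outcomes (best union: 12/13)
at size 3, {1, 2, 5} reaches all 13 outcomes; every lexicographically earlier size-3 subset fails
Answer: 3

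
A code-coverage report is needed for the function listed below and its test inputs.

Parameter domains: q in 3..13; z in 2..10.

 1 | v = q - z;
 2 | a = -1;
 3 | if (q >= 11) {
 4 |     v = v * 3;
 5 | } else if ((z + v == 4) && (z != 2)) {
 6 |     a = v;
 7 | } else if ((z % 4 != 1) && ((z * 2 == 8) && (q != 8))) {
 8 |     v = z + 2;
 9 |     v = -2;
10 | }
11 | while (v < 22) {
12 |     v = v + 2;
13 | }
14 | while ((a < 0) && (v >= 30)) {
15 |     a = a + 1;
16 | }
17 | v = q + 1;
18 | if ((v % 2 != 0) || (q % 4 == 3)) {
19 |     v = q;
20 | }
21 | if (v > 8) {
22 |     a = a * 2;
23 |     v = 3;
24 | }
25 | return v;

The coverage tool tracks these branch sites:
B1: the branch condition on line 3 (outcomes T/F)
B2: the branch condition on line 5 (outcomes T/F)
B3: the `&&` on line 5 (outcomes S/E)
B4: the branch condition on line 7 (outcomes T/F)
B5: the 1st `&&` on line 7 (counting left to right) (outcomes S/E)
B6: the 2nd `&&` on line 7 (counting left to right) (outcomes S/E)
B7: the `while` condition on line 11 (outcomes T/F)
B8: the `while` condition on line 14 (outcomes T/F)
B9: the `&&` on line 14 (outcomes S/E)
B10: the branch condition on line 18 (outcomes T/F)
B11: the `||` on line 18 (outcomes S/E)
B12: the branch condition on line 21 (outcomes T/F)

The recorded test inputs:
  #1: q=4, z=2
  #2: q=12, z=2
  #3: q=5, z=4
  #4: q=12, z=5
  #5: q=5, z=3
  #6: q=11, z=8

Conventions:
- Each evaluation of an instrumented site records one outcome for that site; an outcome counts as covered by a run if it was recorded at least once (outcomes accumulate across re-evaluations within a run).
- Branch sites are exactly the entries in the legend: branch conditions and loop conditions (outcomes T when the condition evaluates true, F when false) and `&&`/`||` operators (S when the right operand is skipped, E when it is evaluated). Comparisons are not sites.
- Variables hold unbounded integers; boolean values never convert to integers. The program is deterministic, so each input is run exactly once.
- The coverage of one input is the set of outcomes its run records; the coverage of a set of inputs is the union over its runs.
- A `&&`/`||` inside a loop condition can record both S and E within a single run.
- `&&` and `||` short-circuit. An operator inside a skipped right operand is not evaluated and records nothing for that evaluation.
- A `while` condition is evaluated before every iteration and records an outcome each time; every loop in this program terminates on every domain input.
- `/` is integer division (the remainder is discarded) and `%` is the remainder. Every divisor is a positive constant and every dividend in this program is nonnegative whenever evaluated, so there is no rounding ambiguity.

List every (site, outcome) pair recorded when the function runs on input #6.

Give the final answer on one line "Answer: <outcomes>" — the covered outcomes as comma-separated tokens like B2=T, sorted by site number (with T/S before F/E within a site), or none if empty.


Event log for input #6 (q=11, z=8):
  B1->T, B7->T, B7->T, B7->T, B7->T, B7->T, B7->T, B7->T, B7->F, B9->E
  B8->F, B11->E, B10->T, B12->T
as a set, this run covers: B1=T, B7=T, B7=F, B8=F, B9=E, B10=T, B11=E, B12=T
Answer: B1=T, B7=T, B7=F, B8=F, B9=E, B10=T, B11=E, B12=T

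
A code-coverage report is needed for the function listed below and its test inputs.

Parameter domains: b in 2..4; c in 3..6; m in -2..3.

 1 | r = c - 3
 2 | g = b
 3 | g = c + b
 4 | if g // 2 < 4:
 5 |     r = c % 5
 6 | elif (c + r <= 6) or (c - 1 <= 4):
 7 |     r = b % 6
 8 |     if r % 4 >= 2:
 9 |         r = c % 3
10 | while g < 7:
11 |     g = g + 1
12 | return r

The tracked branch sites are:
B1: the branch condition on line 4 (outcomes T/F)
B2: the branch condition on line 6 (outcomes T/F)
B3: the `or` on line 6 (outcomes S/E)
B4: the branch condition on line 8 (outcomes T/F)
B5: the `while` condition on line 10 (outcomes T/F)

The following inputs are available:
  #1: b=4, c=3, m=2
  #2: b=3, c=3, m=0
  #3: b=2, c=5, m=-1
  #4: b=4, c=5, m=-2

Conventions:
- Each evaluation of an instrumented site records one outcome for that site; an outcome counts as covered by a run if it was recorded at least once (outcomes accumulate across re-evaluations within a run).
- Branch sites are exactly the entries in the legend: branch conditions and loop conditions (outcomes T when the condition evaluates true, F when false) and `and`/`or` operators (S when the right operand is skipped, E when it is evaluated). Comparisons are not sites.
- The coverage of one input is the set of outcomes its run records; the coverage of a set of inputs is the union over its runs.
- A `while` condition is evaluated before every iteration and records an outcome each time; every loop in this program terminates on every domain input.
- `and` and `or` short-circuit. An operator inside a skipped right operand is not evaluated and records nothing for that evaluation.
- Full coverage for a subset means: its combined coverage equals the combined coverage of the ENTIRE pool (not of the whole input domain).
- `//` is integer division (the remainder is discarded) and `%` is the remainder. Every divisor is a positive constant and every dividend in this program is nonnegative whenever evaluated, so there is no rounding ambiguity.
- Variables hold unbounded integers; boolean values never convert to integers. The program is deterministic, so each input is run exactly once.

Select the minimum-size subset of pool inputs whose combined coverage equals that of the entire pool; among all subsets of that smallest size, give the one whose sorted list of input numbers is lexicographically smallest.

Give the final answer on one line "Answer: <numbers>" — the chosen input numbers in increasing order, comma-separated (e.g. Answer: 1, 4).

input #1, b=4, c=3, m=2: events B1->T, B5->F; outcomes B1=T, B5=F
input #2, b=3, c=3, m=0: events B1->T, B5->T, B5->F; outcomes B1=T, B5=T, B5=F
input #3, b=2, c=5, m=-1: events B1->T, B5->F; outcomes B1=T, B5=F
input #4, b=4, c=5, m=-2: events B1->F, B3->E, B2->T, B4->F, B5->F; outcomes B1=F, B2=T, B3=E, B4=F, B5=F
the full pool covers 7 outcomes: B1=T, B1=F, B2=T, B3=E, B4=F, B5=T, B5=F
size 1 is not enough: best union over all size-1 subsets is 5/7
the canonical winner is {2, 4}: size 2, full 7-outcome coverage, earliest index list among size-2 covers

Answer: 2, 4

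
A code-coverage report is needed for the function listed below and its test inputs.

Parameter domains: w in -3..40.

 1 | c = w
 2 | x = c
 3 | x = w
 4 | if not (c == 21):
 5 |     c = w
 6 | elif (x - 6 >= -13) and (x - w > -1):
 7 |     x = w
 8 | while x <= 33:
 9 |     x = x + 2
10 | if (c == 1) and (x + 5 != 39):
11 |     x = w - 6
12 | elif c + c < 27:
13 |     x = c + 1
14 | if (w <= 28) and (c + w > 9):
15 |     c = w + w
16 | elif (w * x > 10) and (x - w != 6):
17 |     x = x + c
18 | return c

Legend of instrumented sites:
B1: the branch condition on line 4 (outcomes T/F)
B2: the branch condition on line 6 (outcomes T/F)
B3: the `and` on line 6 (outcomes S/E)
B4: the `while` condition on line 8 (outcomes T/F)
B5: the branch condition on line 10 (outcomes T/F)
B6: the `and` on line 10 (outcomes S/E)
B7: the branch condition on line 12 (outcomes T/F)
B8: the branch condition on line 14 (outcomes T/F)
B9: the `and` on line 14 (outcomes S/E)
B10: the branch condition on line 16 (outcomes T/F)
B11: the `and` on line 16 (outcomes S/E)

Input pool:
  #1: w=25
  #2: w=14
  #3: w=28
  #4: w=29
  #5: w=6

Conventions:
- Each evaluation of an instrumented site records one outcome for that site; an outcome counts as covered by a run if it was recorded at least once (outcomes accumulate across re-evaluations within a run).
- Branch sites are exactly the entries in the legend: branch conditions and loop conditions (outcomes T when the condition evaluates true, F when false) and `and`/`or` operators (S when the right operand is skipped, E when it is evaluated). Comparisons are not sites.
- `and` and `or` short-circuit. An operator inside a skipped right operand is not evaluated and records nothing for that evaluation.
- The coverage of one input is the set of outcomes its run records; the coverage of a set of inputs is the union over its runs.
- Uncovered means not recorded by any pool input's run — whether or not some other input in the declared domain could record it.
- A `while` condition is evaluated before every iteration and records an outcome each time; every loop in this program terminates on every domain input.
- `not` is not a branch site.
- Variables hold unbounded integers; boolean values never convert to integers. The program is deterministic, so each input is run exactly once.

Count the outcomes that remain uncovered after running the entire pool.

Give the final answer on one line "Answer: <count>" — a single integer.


#1 (w=25) -> B1->T, B4->T, B4->T, B4->T, B4->T, B4->T, B4->F, B6->S, B5->F, B7->F, B9->E, B8->T; covered: B1=T, B4=T, B4=F, B5=F, B6=S, B7=F, B8=T, B9=E
#2 (w=14) -> B1->T, B4->T, B4->T, B4->T, B4->T, B4->T, B4->T, B4->T, B4->T, B4->T, B4->T, B4->F, B6->S, B5->F, ...; covered: B1=T, B4=T, B4=F, B5=F, B6=S, B7=F, B8=T, B9=E
#3 (w=28) -> B1->T, B4->T, B4->T, B4->T, B4->F, B6->S, B5->F, B7->F, B9->E, B8->T; covered: B1=T, B4=T, B4=F, B5=F, B6=S, B7=F, B8=T, B9=E
#4 (w=29) -> B1->T, B4->T, B4->T, B4->T, B4->F, B6->S, B5->F, B7->F, B9->S, B8->F, B11->E, B10->F; covered: B1=T, B4=T, B4=F, B5=F, B6=S, B7=F, B8=F, B9=S, B10=F, B11=E
#5 (w=6) -> B1->T, B4->T, B4->T, B4->T, B4->T, B4->T, B4->T, B4->T, B4->T, B4->T, B4->T, B4->T, B4->T, B4->T, ...; covered: B1=T, B4=T, B4=F, B5=F, B6=S, B7=T, B8=T, B9=E
union over the pool: B1=T, B4=T, B4=F, B5=F, B6=S, B7=T, B7=F, B8=T, B8=F, B9=S, B9=E, B10=F, B11=E
uncovered (9 of 22): B1=F, B2=T, B2=F, B3=S, B3=E, B5=T, B6=E, B10=T, B11=S
Answer: 9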